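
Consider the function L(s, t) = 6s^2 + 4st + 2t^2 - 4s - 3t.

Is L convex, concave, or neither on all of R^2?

L is quadratic, so its Hessian is the constant matrix H = [[12, 4], [4, 4]].
det(H) = 32, tr(H) = 16.
det(H) > 0 and tr(H) > 0, so H is positive definite everywhere: convex.

convex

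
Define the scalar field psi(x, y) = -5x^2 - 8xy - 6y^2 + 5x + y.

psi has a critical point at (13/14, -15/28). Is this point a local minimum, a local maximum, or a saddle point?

The Hessian of psi is constant: H = [[-10, -8], [-8, -12]].
det(H) = (-10)·(-12) − (-8)² = 56.
det(H) > 0 and tr(H) = -22 < 0, so H is negative definite and the point is a local maximum.

local maximum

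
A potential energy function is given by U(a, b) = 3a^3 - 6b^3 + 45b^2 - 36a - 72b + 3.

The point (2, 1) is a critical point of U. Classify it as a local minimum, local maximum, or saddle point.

The mixed partial ∂²U/∂a∂b is 0, so the Hessian at any point is diag(U_aa, U_bb) = diag(18a, 18(-2b + 5)).
At (2, 1): H = diag(36, 54).
Both eigenvalues are positive, so H is positive definite: a local minimum.

local minimum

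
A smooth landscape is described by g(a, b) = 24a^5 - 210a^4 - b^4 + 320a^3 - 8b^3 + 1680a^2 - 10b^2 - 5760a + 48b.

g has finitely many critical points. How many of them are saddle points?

g separates as a function of a plus a function of b, so ∇g=0 decouples.
∂g/∂a = 120(a - 4)(a - 3)(a - 2)(a + 2) = 0 at a ∈ {-2, 2, 3, 4}; ∂g/∂b = -4(b - 1)(b + 3)(b + 4) = 0 at b ∈ {-4, -3, 1}.
The Hessian is diagonal: diag(g_aa, g_bb). Second derivatives: g_aa(-2)=-14400, g_aa(2)=960, g_aa(3)=-600, g_aa(4)=1440; g_bb(-4)=-20, g_bb(-3)=16, g_bb(1)=-80.
Saddle points occur where the two diagonal entries have opposite signs: (-2, -3), (2, -4), (2, 1), (3, -3), (4, -4), (4, 1). Count: 6.

6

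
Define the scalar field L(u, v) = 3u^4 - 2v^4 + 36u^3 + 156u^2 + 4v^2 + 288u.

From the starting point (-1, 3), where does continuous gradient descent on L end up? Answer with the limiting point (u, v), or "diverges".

diverges

L is separable, so gradient descent decouples: u follows -∂L/∂u, v follows -∂L/∂v.
∂L/∂u = 12(u + 2)(u + 3)(u + 4); at u=-1 this is 72, so u decreases.
∂L/∂v = -8v(v - 1)(v + 1); at v=3 this is -192, so v increases.
The v-coordinate has no critical point in that direction and runs off to infinity.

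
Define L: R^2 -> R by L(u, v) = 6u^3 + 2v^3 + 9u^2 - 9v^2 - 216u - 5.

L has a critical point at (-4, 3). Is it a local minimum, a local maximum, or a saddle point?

saddle point

The mixed partial ∂²L/∂u∂v is 0, so the Hessian at any point is diag(L_uu, L_vv) = diag(18(2u + 1), 6(2v - 3)).
At (-4, 3): H = diag(-126, 18).
The eigenvalues have opposite signs, so H is indefinite: a saddle point.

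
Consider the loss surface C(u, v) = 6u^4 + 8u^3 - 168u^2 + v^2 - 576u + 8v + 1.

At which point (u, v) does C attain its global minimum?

C(u,v) separates as P(u) + Q(v) + 1, so its minimum is min P + min Q + 1.
P'(u) = 24(u - 4)(u + 2)(u + 3) vanishes at u ∈ {-3, -2, 4}; Q'(v) = 2v + 8 vanishes at v ∈ {-4}.
Local minima of P (where P''>0): P(-3)=486, P(4)=-2944. Local minima of Q: Q(-4)=-16.
So the global minimum of C is P(4) + Q(-4) + 1 = -2944 − 16 + 1 = -2959, attained at (4, -4).

(4, -4)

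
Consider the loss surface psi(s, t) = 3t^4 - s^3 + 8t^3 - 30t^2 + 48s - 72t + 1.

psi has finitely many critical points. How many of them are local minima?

2

psi separates as a function of s plus a function of t, so ∇psi=0 decouples.
∂psi/∂s = -3(s - 4)(s + 4) = 0 at s ∈ {-4, 4}; ∂psi/∂t = 12(t - 2)(t + 1)(t + 3) = 0 at t ∈ {-3, -1, 2}.
The Hessian is diagonal: diag(psi_ss, psi_tt). Second derivatives: psi_ss(-4)=24, psi_ss(4)=-24; psi_tt(-3)=120, psi_tt(-1)=-72, psi_tt(2)=180.
Local minima occur where both diagonal entries positive: (-4, -3), (-4, 2). Count: 2.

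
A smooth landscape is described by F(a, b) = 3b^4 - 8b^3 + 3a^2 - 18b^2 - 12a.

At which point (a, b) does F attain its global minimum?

(2, 3)

F(a,b) separates as P(a) + Q(b), so its minimum is min P + min Q.
P'(a) = 6a - 12 vanishes at a ∈ {2}; Q'(b) = 12b(b - 3)(b + 1) vanishes at b ∈ {-1, 0, 3}.
Local minima of P (where P''>0): P(2)=-12. Local minima of Q: Q(-1)=-7, Q(3)=-135.
So the global minimum of F is P(2) + Q(3) = -12 − 135 = -147, attained at (2, 3).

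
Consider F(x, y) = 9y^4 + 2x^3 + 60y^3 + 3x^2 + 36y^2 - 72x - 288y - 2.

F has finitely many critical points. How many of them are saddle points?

3

F separates as a function of x plus a function of y, so ∇F=0 decouples.
∂F/∂x = 6(x - 3)(x + 4) = 0 at x ∈ {-4, 3}; ∂F/∂y = 36(y - 1)(y + 2)(y + 4) = 0 at y ∈ {-4, -2, 1}.
The Hessian is diagonal: diag(F_xx, F_yy). Second derivatives: F_xx(-4)=-42, F_xx(3)=42; F_yy(-4)=360, F_yy(-2)=-216, F_yy(1)=540.
Saddle points occur where the two diagonal entries have opposite signs: (-4, -4), (-4, 1), (3, -2). Count: 3.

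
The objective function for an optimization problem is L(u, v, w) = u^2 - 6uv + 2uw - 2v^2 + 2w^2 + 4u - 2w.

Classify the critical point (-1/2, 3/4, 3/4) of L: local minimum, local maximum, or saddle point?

The Hessian is constant: H = [[2, -6, 2], [-6, -4, 0], [2, 0, 4]].
Leading principal minors: Δ₁ = 2, Δ₂ = -44, Δ₃ = -160.
The minors fit neither the all-positive nor the alternating-sign pattern, so H is indefinite: a saddle point.

saddle point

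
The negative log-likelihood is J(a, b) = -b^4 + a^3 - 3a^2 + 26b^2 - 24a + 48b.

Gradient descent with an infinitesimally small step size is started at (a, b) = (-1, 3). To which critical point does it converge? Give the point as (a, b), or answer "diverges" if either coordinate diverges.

J is separable, so gradient descent decouples: a follows -∂J/∂a, b follows -∂J/∂b.
∂J/∂a = 3(a - 4)(a + 2); at a=-1 this is -15, so a increases.
∂J/∂b = -4(b - 4)(b + 1)(b + 3); at b=3 this is 96, so b decreases.
a converges to its nearest critical value 4 (a local min of the a-part); b converges to -1. The iterate converges to (4, -1).

(4, -1)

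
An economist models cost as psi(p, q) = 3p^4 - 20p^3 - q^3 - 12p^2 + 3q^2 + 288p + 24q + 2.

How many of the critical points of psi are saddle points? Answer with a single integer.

psi separates as a function of p plus a function of q, so ∇psi=0 decouples.
∂psi/∂p = 12(p - 4)(p - 3)(p + 2) = 0 at p ∈ {-2, 3, 4}; ∂psi/∂q = -3(q - 4)(q + 2) = 0 at q ∈ {-2, 4}.
The Hessian is diagonal: diag(psi_pp, psi_qq). Second derivatives: psi_pp(-2)=360, psi_pp(3)=-60, psi_pp(4)=72; psi_qq(-2)=18, psi_qq(4)=-18.
Saddle points occur where the two diagonal entries have opposite signs: (-2, 4), (3, -2), (4, 4). Count: 3.

3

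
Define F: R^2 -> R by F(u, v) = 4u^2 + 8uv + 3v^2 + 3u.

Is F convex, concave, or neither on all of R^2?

neither

F is quadratic, so its Hessian is the constant matrix H = [[8, 8], [8, 6]].
det(H) = -16, tr(H) = 14.
det(H) < 0, so H is indefinite: neither convex nor concave.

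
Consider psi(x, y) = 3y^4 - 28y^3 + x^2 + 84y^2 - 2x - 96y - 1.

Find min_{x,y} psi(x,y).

-66

psi(x,y) separates as P(x) + Q(y) − 1, so its minimum is min P + min Q − 1.
P'(x) = 2x - 2 vanishes at x ∈ {1}; Q'(y) = 12(y - 4)(y - 2)(y - 1) vanishes at y ∈ {1, 2, 4}.
Local minima of P (where P''>0): P(1)=-1. Local minima of Q: Q(1)=-37, Q(4)=-64.
So the global minimum of psi is P(1) + Q(4) − 1 = -1 − 64 − 1 = -66, attained at (1, 4).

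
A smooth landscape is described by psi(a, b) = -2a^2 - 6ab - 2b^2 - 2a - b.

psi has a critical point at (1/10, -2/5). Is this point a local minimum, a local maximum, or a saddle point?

The Hessian of psi is constant: H = [[-4, -6], [-6, -4]].
det(H) = (-4)·(-4) − (-6)² = -20.
Since det(H) < 0, H is indefinite and the critical point is a saddle point.

saddle point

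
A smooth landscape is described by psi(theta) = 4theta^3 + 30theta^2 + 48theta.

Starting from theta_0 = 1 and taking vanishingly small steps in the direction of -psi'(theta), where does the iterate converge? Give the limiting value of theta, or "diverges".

psi'(theta) = 12(theta + 1)(theta + 4), so psi'(1) = 120.
Gradient descent moves in the -psi' direction, i.e. theta is decreasing.
The nearest critical point in that direction is theta = -1, where psi'' = 36 > 0 (a local minimum). The iterate converges there.

-1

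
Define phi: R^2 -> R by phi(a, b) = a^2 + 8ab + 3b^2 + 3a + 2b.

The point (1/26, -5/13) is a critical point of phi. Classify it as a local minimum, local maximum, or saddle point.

saddle point

The Hessian of phi is constant: H = [[2, 8], [8, 6]].
det(H) = 2·6 − 8² = -52.
Since det(H) < 0, H is indefinite and the critical point is a saddle point.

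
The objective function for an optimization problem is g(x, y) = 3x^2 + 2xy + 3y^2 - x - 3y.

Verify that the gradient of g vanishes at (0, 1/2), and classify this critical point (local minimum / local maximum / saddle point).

∇g = (6x + 2y - 1, 2x + 6y - 3); substituting (0, 1/2) gives ∇g = (0, 0), so (0, 1/2) is indeed a critical point.
The Hessian of g is constant: H = [[6, 2], [2, 6]].
det(H) = 6·6 − 2² = 32.
det(H) > 0 and tr(H) = 12 > 0, so H is positive definite and the point is a local minimum.

local minimum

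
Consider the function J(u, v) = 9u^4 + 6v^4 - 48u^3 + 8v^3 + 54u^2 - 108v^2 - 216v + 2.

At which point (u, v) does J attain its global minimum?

(3, 3)

J(u,v) separates as P(u) + Q(v) + 2, so its minimum is min P + min Q + 2.
P'(u) = 36u(u - 3)(u - 1) vanishes at u ∈ {0, 1, 3}; Q'(v) = 24(v - 3)(v + 1)(v + 3) vanishes at v ∈ {-3, -1, 3}.
Local minima of P (where P''>0): P(0)=0, P(3)=-81. Local minima of Q: Q(-3)=-54, Q(3)=-918.
So the global minimum of J is P(3) + Q(3) + 2 = -81 − 918 + 2 = -997, attained at (3, 3).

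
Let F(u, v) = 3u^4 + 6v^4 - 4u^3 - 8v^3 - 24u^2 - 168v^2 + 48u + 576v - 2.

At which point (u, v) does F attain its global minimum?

F(u,v) separates as P(u) + Q(v) − 2, so its minimum is min P + min Q − 2.
P'(u) = 12(u - 2)(u - 1)(u + 2) vanishes at u ∈ {-2, 1, 2}; Q'(v) = 24(v - 3)(v - 2)(v + 4) vanishes at v ∈ {-4, 2, 3}.
Local minima of P (where P''>0): P(-2)=-112, P(2)=16. Local minima of Q: Q(-4)=-2944, Q(3)=486.
So the global minimum of F is P(-2) + Q(-4) − 2 = -112 − 2944 − 2 = -3058, attained at (-2, -4).

(-2, -4)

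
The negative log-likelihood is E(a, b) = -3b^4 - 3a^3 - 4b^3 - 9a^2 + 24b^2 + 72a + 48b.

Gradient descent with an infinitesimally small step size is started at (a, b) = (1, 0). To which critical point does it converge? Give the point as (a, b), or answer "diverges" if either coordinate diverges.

(-4, -1)

E is separable, so gradient descent decouples: a follows -∂E/∂a, b follows -∂E/∂b.
∂E/∂a = -9(a - 2)(a + 4); at a=1 this is 45, so a decreases.
∂E/∂b = -12(b - 2)(b + 1)(b + 2); at b=0 this is 48, so b decreases.
a converges to its nearest critical value -4 (a local min of the a-part); b converges to -1. The iterate converges to (-4, -1).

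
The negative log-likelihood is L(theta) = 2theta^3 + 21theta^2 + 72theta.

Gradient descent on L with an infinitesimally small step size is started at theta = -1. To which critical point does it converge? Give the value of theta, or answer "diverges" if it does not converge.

-3

L'(theta) = 6(theta + 3)(theta + 4), so L'(-1) = 36.
Gradient descent moves in the -L' direction, i.e. theta is decreasing.
The nearest critical point in that direction is theta = -3, where L'' = 6 > 0 (a local minimum). The iterate converges there.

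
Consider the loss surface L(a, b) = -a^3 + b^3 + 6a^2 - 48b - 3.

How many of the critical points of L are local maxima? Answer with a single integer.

L separates as a function of a plus a function of b, so ∇L=0 decouples.
∂L/∂a = -3a(a - 4) = 0 at a ∈ {0, 4}; ∂L/∂b = 3(b - 4)(b + 4) = 0 at b ∈ {-4, 4}.
The Hessian is diagonal: diag(L_aa, L_bb). Second derivatives: L_aa(0)=12, L_aa(4)=-12; L_bb(-4)=-24, L_bb(4)=24.
Local maxima occur where both diagonal entries negative: (4, -4). Count: 1.

1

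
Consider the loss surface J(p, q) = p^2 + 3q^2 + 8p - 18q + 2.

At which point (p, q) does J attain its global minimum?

J(p,q) separates as A(p) + B(q) + 2, so its minimum is min A + min B + 2.
A'(p) = 2p + 8 vanishes at p ∈ {-4}; B'(q) = 6q - 18 vanishes at q ∈ {3}.
Local minima of A (where A''>0): A(-4)=-16. Local minima of B: B(3)=-27.
So the global minimum of J is A(-4) + B(3) + 2 = -16 − 27 + 2 = -41, attained at (-4, 3).

(-4, 3)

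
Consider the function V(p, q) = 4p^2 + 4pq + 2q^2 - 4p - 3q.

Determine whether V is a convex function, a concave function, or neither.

V is quadratic, so its Hessian is the constant matrix H = [[8, 4], [4, 4]].
det(H) = 16, tr(H) = 12.
det(H) > 0 and tr(H) > 0, so H is positive definite everywhere: convex.

convex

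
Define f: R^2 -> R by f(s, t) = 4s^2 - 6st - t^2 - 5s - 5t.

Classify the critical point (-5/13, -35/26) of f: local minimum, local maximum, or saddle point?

saddle point

The Hessian of f is constant: H = [[8, -6], [-6, -2]].
det(H) = 8·(-2) − (-6)² = -52.
Since det(H) < 0, H is indefinite and the critical point is a saddle point.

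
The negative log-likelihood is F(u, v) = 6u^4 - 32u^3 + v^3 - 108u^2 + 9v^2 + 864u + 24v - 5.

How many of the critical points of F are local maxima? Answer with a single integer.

F separates as a function of u plus a function of v, so ∇F=0 decouples.
∂F/∂u = 24(u - 4)(u - 3)(u + 3) = 0 at u ∈ {-3, 3, 4}; ∂F/∂v = 3(v + 2)(v + 4) = 0 at v ∈ {-4, -2}.
The Hessian is diagonal: diag(F_uu, F_vv). Second derivatives: F_uu(-3)=1008, F_uu(3)=-144, F_uu(4)=168; F_vv(-4)=-6, F_vv(-2)=6.
Local maxima occur where both diagonal entries negative: (3, -4). Count: 1.

1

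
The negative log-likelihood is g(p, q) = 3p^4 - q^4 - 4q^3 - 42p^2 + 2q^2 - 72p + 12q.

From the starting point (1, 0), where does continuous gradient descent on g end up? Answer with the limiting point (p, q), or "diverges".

g is separable, so gradient descent decouples: p follows -∂g/∂p, q follows -∂g/∂q.
∂g/∂p = 12(p - 3)(p + 1)(p + 2); at p=1 this is -144, so p increases.
∂g/∂q = -4(q - 1)(q + 1)(q + 3); at q=0 this is 12, so q decreases.
p converges to its nearest critical value 3 (a local min of the p-part); q converges to -1. The iterate converges to (3, -1).

(3, -1)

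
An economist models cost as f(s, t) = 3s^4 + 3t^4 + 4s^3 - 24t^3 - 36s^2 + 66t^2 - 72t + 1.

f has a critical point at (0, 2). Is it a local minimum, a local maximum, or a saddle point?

local maximum

The mixed partial ∂²f/∂s∂t is 0, so the Hessian at any point is diag(f_ss, f_tt) = diag(12(3s^2 + 2s - 6), 12(3t^2 - 12t + 11)).
At (0, 2): H = diag(-72, -12).
Both eigenvalues are negative, so H is negative definite: a local maximum.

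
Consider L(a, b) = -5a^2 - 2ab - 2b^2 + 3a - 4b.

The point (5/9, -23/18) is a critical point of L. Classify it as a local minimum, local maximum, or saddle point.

The Hessian of L is constant: H = [[-10, -2], [-2, -4]].
det(H) = (-10)·(-4) − (-2)² = 36.
det(H) > 0 and tr(H) = -14 < 0, so H is negative definite and the point is a local maximum.

local maximum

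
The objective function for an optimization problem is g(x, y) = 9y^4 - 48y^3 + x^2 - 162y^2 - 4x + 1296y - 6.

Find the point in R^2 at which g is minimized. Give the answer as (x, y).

(2, -3)

g(x,y) separates as P(x) + Q(y) − 6, so its minimum is min P + min Q − 6.
P'(x) = 2x - 4 vanishes at x ∈ {2}; Q'(y) = 36(y - 4)(y - 3)(y + 3) vanishes at y ∈ {-3, 3, 4}.
Local minima of P (where P''>0): P(2)=-4. Local minima of Q: Q(-3)=-3321, Q(4)=1824.
So the global minimum of g is P(2) + Q(-3) − 6 = -4 − 3321 − 6 = -3331, attained at (2, -3).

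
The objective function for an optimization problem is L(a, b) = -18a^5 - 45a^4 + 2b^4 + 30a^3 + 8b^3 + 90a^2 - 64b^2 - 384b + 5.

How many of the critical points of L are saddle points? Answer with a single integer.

L separates as a function of a plus a function of b, so ∇L=0 decouples.
∂L/∂a = -90a(a - 1)(a + 1)(a + 2) = 0 at a ∈ {-2, -1, 0, 1}; ∂L/∂b = 8(b - 4)(b + 3)(b + 4) = 0 at b ∈ {-4, -3, 4}.
The Hessian is diagonal: diag(L_aa, L_bb). Second derivatives: L_aa(-2)=540, L_aa(-1)=-180, L_aa(0)=180, L_aa(1)=-540; L_bb(-4)=64, L_bb(-3)=-56, L_bb(4)=448.
Saddle points occur where the two diagonal entries have opposite signs: (-2, -3), (-1, -4), (-1, 4), (0, -3), (1, -4), (1, 4). Count: 6.

6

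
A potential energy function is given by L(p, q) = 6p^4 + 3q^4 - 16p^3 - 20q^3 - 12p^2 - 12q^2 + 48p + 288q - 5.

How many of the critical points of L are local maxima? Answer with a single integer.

L separates as a function of p plus a function of q, so ∇L=0 decouples.
∂L/∂p = 24(p - 2)(p - 1)(p + 1) = 0 at p ∈ {-1, 1, 2}; ∂L/∂q = 12(q - 4)(q - 3)(q + 2) = 0 at q ∈ {-2, 3, 4}.
The Hessian is diagonal: diag(L_pp, L_qq). Second derivatives: L_pp(-1)=144, L_pp(1)=-48, L_pp(2)=72; L_qq(-2)=360, L_qq(3)=-60, L_qq(4)=72.
Local maxima occur where both diagonal entries negative: (1, 3). Count: 1.

1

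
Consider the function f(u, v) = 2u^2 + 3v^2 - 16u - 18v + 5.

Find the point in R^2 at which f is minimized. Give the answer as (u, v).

f(u,v) separates as P(u) + Q(v) + 5, so its minimum is min P + min Q + 5.
P'(u) = 4u - 16 vanishes at u ∈ {4}; Q'(v) = 6v - 18 vanishes at v ∈ {3}.
Local minima of P (where P''>0): P(4)=-32. Local minima of Q: Q(3)=-27.
So the global minimum of f is P(4) + Q(3) + 5 = -32 − 27 + 5 = -54, attained at (4, 3).

(4, 3)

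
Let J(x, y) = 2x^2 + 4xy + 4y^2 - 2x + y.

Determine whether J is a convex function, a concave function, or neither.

convex

J is quadratic, so its Hessian is the constant matrix H = [[4, 4], [4, 8]].
det(H) = 16, tr(H) = 12.
det(H) > 0 and tr(H) > 0, so H is positive definite everywhere: convex.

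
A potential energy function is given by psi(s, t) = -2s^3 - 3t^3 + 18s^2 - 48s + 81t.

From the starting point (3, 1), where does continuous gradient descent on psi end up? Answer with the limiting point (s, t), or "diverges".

(2, -3)

psi is separable, so gradient descent decouples: s follows -∂psi/∂s, t follows -∂psi/∂t.
∂psi/∂s = -6(s - 4)(s - 2); at s=3 this is 6, so s decreases.
∂psi/∂t = -9(t - 3)(t + 3); at t=1 this is 72, so t decreases.
s converges to its nearest critical value 2 (a local min of the s-part); t converges to -3. The iterate converges to (2, -3).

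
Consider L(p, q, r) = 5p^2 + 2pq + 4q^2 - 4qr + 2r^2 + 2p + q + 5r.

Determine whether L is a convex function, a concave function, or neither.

convex

L is quadratic, so its Hessian is the constant matrix H = [[10, 2, 0], [2, 8, -4], [0, -4, 4]].
Leading principal minors: 10, 76, 144.
All positive ⇒ H ≻ 0 ⇒ convex.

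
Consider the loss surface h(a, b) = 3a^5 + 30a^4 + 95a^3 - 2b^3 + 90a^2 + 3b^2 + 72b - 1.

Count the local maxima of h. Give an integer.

2

h separates as a function of a plus a function of b, so ∇h=0 decouples.
∂h/∂a = 15a(a + 1)(a + 3)(a + 4) = 0 at a ∈ {-4, -3, -1, 0}; ∂h/∂b = -6(b - 4)(b + 3) = 0 at b ∈ {-3, 4}.
The Hessian is diagonal: diag(h_aa, h_bb). Second derivatives: h_aa(-4)=-180, h_aa(-3)=90, h_aa(-1)=-90, h_aa(0)=180; h_bb(-3)=42, h_bb(4)=-42.
Local maxima occur where both diagonal entries negative: (-4, 4), (-1, 4). Count: 2.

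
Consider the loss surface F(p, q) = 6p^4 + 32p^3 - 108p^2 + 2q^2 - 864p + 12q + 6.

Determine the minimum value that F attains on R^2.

-2226

F(p,q) separates as A(p) + B(q) + 6, so its minimum is min A + min B + 6.
A'(p) = 24(p - 3)(p + 3)(p + 4) vanishes at p ∈ {-4, -3, 3}; B'(q) = 4q + 12 vanishes at q ∈ {-3}.
Local minima of A (where A''>0): A(-4)=1216, A(3)=-2214. Local minima of B: B(-3)=-18.
So the global minimum of F is A(3) + B(-3) + 6 = -2214 − 18 + 6 = -2226, attained at (3, -3).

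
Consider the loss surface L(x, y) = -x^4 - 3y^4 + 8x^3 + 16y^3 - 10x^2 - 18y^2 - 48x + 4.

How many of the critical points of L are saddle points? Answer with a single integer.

4

L separates as a function of x plus a function of y, so ∇L=0 decouples.
∂L/∂x = -4(x - 4)(x - 3)(x + 1) = 0 at x ∈ {-1, 3, 4}; ∂L/∂y = -12y(y - 3)(y - 1) = 0 at y ∈ {0, 1, 3}.
The Hessian is diagonal: diag(L_xx, L_yy). Second derivatives: L_xx(-1)=-80, L_xx(3)=16, L_xx(4)=-20; L_yy(0)=-36, L_yy(1)=24, L_yy(3)=-72.
Saddle points occur where the two diagonal entries have opposite signs: (-1, 1), (3, 0), (3, 3), (4, 1). Count: 4.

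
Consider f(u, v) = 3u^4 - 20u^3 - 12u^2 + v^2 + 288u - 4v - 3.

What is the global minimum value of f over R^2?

-423

f(u,v) separates as P(u) + Q(v) − 3, so its minimum is min P + min Q − 3.
P'(u) = 12(u - 4)(u - 3)(u + 2) vanishes at u ∈ {-2, 3, 4}; Q'(v) = 2v - 4 vanishes at v ∈ {2}.
Local minima of P (where P''>0): P(-2)=-416, P(4)=448. Local minima of Q: Q(2)=-4.
So the global minimum of f is P(-2) + Q(2) − 3 = -416 − 4 − 3 = -423, attained at (-2, 2).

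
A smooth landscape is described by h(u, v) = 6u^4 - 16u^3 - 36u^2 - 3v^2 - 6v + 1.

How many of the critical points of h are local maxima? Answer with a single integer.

1

h separates as a function of u plus a function of v, so ∇h=0 decouples.
∂h/∂u = 24u(u - 3)(u + 1) = 0 at u ∈ {-1, 0, 3}; ∂h/∂v = -6(v + 1) = 0 at v ∈ {-1}.
The Hessian is diagonal: diag(h_uu, h_vv). Second derivatives: h_uu(-1)=96, h_uu(0)=-72, h_uu(3)=288; h_vv(-1)=-6.
Local maxima occur where both diagonal entries negative: (0, -1). Count: 1.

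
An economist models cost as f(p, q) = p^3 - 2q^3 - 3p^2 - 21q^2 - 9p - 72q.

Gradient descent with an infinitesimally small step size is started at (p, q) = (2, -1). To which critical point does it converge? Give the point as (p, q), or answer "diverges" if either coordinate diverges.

diverges

f is separable, so gradient descent decouples: p follows -∂f/∂p, q follows -∂f/∂q.
∂f/∂p = 3(p - 3)(p + 1); at p=2 this is -9, so p increases.
∂f/∂q = -6(q + 3)(q + 4); at q=-1 this is -36, so q increases.
The q-coordinate has no critical point in that direction and runs off to infinity.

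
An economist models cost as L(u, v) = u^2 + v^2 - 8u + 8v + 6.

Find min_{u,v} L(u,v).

-26

L(u,v) separates as P(u) + Q(v) + 6, so its minimum is min P + min Q + 6.
P'(u) = 2u - 8 vanishes at u ∈ {4}; Q'(v) = 2v + 8 vanishes at v ∈ {-4}.
Local minima of P (where P''>0): P(4)=-16. Local minima of Q: Q(-4)=-16.
So the global minimum of L is P(4) + Q(-4) + 6 = -16 − 16 + 6 = -26, attained at (4, -4).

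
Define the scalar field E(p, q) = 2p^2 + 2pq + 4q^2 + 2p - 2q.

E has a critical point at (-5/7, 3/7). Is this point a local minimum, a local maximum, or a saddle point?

The Hessian of E is constant: H = [[4, 2], [2, 8]].
det(H) = 4·8 − 2² = 28.
det(H) > 0 and tr(H) = 12 > 0, so H is positive definite and the point is a local minimum.

local minimum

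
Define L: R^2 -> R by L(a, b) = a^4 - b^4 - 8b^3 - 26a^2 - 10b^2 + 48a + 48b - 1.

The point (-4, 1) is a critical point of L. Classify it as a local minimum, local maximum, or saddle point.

The mixed partial ∂²L/∂a∂b is 0, so the Hessian at any point is diag(L_aa, L_bb) = diag(4(3a^2 - 13), -4(3b^2 + 12b + 5)).
At (-4, 1): H = diag(140, -80).
The eigenvalues have opposite signs, so H is indefinite: a saddle point.

saddle point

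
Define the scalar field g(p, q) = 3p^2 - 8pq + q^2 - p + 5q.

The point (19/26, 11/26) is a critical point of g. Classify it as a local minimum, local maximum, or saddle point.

saddle point

The Hessian of g is constant: H = [[6, -8], [-8, 2]].
det(H) = 6·2 − (-8)² = -52.
Since det(H) < 0, H is indefinite and the critical point is a saddle point.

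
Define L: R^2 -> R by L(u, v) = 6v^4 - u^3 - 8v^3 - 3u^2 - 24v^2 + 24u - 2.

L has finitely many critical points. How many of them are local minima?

L separates as a function of u plus a function of v, so ∇L=0 decouples.
∂L/∂u = -3(u - 2)(u + 4) = 0 at u ∈ {-4, 2}; ∂L/∂v = 24v(v - 2)(v + 1) = 0 at v ∈ {-1, 0, 2}.
The Hessian is diagonal: diag(L_uu, L_vv). Second derivatives: L_uu(-4)=18, L_uu(2)=-18; L_vv(-1)=72, L_vv(0)=-48, L_vv(2)=144.
Local minima occur where both diagonal entries positive: (-4, -1), (-4, 2). Count: 2.

2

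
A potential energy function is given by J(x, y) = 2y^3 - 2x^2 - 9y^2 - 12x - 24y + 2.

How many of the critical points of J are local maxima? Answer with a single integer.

1

J separates as a function of x plus a function of y, so ∇J=0 decouples.
∂J/∂x = -4(x + 3) = 0 at x ∈ {-3}; ∂J/∂y = 6(y - 4)(y + 1) = 0 at y ∈ {-1, 4}.
The Hessian is diagonal: diag(J_xx, J_yy). Second derivatives: J_xx(-3)=-4; J_yy(-1)=-30, J_yy(4)=30.
Local maxima occur where both diagonal entries negative: (-3, -1). Count: 1.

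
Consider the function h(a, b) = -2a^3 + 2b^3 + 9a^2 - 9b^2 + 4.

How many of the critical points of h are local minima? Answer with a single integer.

1

h separates as a function of a plus a function of b, so ∇h=0 decouples.
∂h/∂a = -6a(a - 3) = 0 at a ∈ {0, 3}; ∂h/∂b = 6b(b - 3) = 0 at b ∈ {0, 3}.
The Hessian is diagonal: diag(h_aa, h_bb). Second derivatives: h_aa(0)=18, h_aa(3)=-18; h_bb(0)=-18, h_bb(3)=18.
Local minima occur where both diagonal entries positive: (0, 3). Count: 1.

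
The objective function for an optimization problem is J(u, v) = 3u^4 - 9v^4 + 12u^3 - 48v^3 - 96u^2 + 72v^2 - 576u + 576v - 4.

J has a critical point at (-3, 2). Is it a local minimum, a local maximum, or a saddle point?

local maximum

The mixed partial ∂²J/∂u∂v is 0, so the Hessian at any point is diag(J_uu, J_vv) = diag(12(3u^2 + 6u - 16), 36(-3v^2 - 8v + 4)).
At (-3, 2): H = diag(-84, -864).
Both eigenvalues are negative, so H is negative definite: a local maximum.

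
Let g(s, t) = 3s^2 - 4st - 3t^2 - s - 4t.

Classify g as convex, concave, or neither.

g is quadratic, so its Hessian is the constant matrix H = [[6, -4], [-4, -6]].
det(H) = -52, tr(H) = 0.
det(H) < 0, so H is indefinite: neither convex nor concave.

neither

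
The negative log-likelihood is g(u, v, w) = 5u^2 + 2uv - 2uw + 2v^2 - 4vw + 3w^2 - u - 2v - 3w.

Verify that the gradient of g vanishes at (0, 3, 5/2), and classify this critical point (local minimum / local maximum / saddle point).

∇g = (10u + 2v - 2w - 1, 2u + 4v - 4w - 2, -2u - 4v + 6w - 3); substituting (0, 3, 5/2) gives ∇g = (0, 0, 0), so (0, 3, 5/2) is indeed a critical point.
The Hessian is constant: H = [[10, 2, -2], [2, 4, -4], [-2, -4, 6]].
Leading principal minors: Δ₁ = 10, Δ₂ = 36, Δ₃ = 72.
All leading minors are positive, so H is positive definite: a local minimum.

local minimum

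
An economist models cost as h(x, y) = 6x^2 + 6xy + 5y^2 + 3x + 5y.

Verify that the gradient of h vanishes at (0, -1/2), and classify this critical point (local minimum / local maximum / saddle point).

local minimum

∇h = (12x + 6y + 3, 6x + 10y + 5); substituting (0, -1/2) gives ∇h = (0, 0), so (0, -1/2) is indeed a critical point.
The Hessian of h is constant: H = [[12, 6], [6, 10]].
det(H) = 12·10 − 6² = 84.
det(H) > 0 and tr(H) = 22 > 0, so H is positive definite and the point is a local minimum.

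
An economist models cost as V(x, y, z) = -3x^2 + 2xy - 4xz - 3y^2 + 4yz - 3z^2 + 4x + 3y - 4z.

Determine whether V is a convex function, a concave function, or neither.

concave

V is quadratic, so its Hessian is the constant matrix H = [[-6, 2, -4], [2, -6, 4], [-4, 4, -6]].
Leading principal minors: -6, 32, -64.
Signs alternate −, +, − ⇒ H ≺ 0 ⇒ concave.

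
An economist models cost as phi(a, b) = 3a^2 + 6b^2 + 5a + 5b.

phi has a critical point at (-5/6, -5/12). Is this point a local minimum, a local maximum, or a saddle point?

local minimum

The Hessian of phi is constant: H = [[6, 0], [0, 12]].
det(H) = 6·12 − 0² = 72.
det(H) > 0 and tr(H) = 18 > 0, so H is positive definite and the point is a local minimum.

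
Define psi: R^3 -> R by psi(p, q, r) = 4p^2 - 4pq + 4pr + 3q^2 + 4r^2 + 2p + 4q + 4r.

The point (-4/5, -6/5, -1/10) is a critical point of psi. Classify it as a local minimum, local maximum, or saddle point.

The Hessian is constant: H = [[8, -4, 4], [-4, 6, 0], [4, 0, 8]].
Leading principal minors: Δ₁ = 8, Δ₂ = 32, Δ₃ = 160.
All leading minors are positive, so H is positive definite: a local minimum.

local minimum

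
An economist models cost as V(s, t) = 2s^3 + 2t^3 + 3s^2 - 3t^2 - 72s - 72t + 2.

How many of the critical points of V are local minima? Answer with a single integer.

1

V separates as a function of s plus a function of t, so ∇V=0 decouples.
∂V/∂s = 6(s - 3)(s + 4) = 0 at s ∈ {-4, 3}; ∂V/∂t = 6(t - 4)(t + 3) = 0 at t ∈ {-3, 4}.
The Hessian is diagonal: diag(V_ss, V_tt). Second derivatives: V_ss(-4)=-42, V_ss(3)=42; V_tt(-3)=-42, V_tt(4)=42.
Local minima occur where both diagonal entries positive: (3, 4). Count: 1.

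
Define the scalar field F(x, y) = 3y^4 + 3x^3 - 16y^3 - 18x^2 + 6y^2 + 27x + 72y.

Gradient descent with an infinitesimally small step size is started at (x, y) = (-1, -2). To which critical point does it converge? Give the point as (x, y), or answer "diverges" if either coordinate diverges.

F is separable, so gradient descent decouples: x follows -∂F/∂x, y follows -∂F/∂y.
∂F/∂x = 9(x - 3)(x - 1); at x=-1 this is 72, so x decreases.
∂F/∂y = 12(y - 3)(y - 2)(y + 1); at y=-2 this is -240, so y increases.
The x-coordinate has no critical point in that direction and runs off to infinity.

diverges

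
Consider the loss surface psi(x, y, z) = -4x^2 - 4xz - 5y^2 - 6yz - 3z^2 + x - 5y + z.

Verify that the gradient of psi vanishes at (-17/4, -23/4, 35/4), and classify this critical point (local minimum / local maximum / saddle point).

local maximum

∇psi = (-8x - 4z + 1, -10y - 6z - 5, -4x - 6y - 6z + 1); substituting (-17/4, -23/4, 35/4) gives ∇psi = (0, 0, 0), so (-17/4, -23/4, 35/4) is indeed a critical point.
The Hessian is constant: H = [[-8, 0, -4], [0, -10, -6], [-4, -6, -6]].
Leading principal minors: Δ₁ = -8, Δ₂ = 80, Δ₃ = -32.
The minors alternate sign starting negative (−, +, −), so H is negative definite: a local maximum.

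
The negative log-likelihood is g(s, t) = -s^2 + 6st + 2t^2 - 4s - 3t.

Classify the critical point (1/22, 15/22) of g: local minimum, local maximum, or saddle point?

The Hessian of g is constant: H = [[-2, 6], [6, 4]].
det(H) = (-2)·4 − 6² = -44.
Since det(H) < 0, H is indefinite and the critical point is a saddle point.

saddle point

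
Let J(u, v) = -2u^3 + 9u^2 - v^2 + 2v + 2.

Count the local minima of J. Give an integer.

0

J separates as a function of u plus a function of v, so ∇J=0 decouples.
∂J/∂u = -6u(u - 3) = 0 at u ∈ {0, 3}; ∂J/∂v = -2(v - 1) = 0 at v ∈ {1}.
The Hessian is diagonal: diag(J_uu, J_vv). Second derivatives: J_uu(0)=18, J_uu(3)=-18; J_vv(1)=-2.
Local minima occur where both diagonal entries positive: none. Count: 0.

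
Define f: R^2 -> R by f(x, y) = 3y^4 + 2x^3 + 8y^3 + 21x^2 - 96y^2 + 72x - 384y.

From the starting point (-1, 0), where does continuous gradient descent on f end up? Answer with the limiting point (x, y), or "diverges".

f is separable, so gradient descent decouples: x follows -∂f/∂x, y follows -∂f/∂y.
∂f/∂x = 6(x + 3)(x + 4); at x=-1 this is 36, so x decreases.
∂f/∂y = 12(y - 4)(y + 2)(y + 4); at y=0 this is -384, so y increases.
x converges to its nearest critical value -3 (a local min of the x-part); y converges to 4. The iterate converges to (-3, 4).

(-3, 4)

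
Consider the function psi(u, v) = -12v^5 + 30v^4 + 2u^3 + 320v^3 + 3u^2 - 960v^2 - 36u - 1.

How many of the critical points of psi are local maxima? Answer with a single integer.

psi separates as a function of u plus a function of v, so ∇psi=0 decouples.
∂psi/∂u = 6(u - 2)(u + 3) = 0 at u ∈ {-3, 2}; ∂psi/∂v = -60v(v - 4)(v - 2)(v + 4) = 0 at v ∈ {-4, 0, 2, 4}.
The Hessian is diagonal: diag(psi_uu, psi_vv). Second derivatives: psi_uu(-3)=-30, psi_uu(2)=30; psi_vv(-4)=11520, psi_vv(0)=-1920, psi_vv(2)=1440, psi_vv(4)=-3840.
Local maxima occur where both diagonal entries negative: (-3, 0), (-3, 4). Count: 2.

2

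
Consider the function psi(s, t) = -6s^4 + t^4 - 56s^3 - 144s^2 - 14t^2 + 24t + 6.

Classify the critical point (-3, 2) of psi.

The mixed partial ∂²psi/∂s∂t is 0, so the Hessian at any point is diag(psi_ss, psi_tt) = diag(-24(3s^2 + 14s + 12), 4(3t^2 - 7)).
At (-3, 2): H = diag(72, 20).
Both eigenvalues are positive, so H is positive definite: a local minimum.

local minimum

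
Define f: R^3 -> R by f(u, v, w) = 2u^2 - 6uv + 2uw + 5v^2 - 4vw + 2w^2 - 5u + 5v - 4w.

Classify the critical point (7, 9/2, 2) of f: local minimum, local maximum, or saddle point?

local minimum

The Hessian is constant: H = [[4, -6, 2], [-6, 10, -4], [2, -4, 4]].
Leading principal minors: Δ₁ = 4, Δ₂ = 4, Δ₃ = 8.
All leading minors are positive, so H is positive definite: a local minimum.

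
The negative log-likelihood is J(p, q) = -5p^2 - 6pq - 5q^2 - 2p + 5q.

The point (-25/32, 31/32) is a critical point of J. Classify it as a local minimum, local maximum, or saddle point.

local maximum

The Hessian of J is constant: H = [[-10, -6], [-6, -10]].
det(H) = (-10)·(-10) − (-6)² = 64.
det(H) > 0 and tr(H) = -20 < 0, so H is negative definite and the point is a local maximum.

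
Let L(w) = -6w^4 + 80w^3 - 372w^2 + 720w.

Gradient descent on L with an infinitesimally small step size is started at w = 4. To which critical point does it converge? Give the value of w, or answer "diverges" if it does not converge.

3

L'(w) = -24(w - 5)(w - 3)(w - 2), so L'(4) = 48.
Gradient descent moves in the -L' direction, i.e. w is decreasing.
The nearest critical point in that direction is w = 3, where L'' = 48 > 0 (a local minimum). The iterate converges there.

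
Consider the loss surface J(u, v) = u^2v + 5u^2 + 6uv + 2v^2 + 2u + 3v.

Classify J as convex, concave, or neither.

The term u^2v is cubic, so the Hessian is not constant.
∂²J/∂u² = 2v + 10, which takes both signs as v varies (negative for sufficiently negative v). A diagonal entry of the Hessian changing sign means the Hessian is neither positive- nor negative-semidefinite on all of R^2.

neither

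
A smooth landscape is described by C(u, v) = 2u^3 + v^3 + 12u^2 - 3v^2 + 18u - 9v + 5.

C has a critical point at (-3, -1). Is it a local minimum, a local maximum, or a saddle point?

local maximum

The mixed partial ∂²C/∂u∂v is 0, so the Hessian at any point is diag(C_uu, C_vv) = diag(12(u + 2), 6(v - 1)).
At (-3, -1): H = diag(-12, -12).
Both eigenvalues are negative, so H is negative definite: a local maximum.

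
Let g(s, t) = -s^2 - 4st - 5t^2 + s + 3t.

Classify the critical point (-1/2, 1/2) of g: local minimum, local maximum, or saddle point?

local maximum

The Hessian of g is constant: H = [[-2, -4], [-4, -10]].
det(H) = (-2)·(-10) − (-4)² = 4.
det(H) > 0 and tr(H) = -12 < 0, so H is negative definite and the point is a local maximum.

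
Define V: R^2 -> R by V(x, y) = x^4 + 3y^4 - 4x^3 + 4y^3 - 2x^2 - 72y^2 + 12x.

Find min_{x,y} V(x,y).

V(x,y) separates as P(x) + Q(y), so its minimum is min P + min Q.
P'(x) = 4(x - 3)(x - 1)(x + 1) vanishes at x ∈ {-1, 1, 3}; Q'(y) = 12y(y - 3)(y + 4) vanishes at y ∈ {-4, 0, 3}.
Local minima of P (where P''>0): P(-1)=-9, P(3)=-9. Local minima of Q: Q(-4)=-640, Q(3)=-297.
So the global minimum of V is P(-1) + Q(-4) = -9 − 640 = -649, attained at (-1, -4).

-649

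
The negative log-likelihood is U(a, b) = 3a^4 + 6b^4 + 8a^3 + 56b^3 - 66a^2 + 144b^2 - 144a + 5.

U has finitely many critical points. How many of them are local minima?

4

U separates as a function of a plus a function of b, so ∇U=0 decouples.
∂U/∂a = 12(a - 3)(a + 1)(a + 4) = 0 at a ∈ {-4, -1, 3}; ∂U/∂b = 24b(b + 3)(b + 4) = 0 at b ∈ {-4, -3, 0}.
The Hessian is diagonal: diag(U_aa, U_bb). Second derivatives: U_aa(-4)=252, U_aa(-1)=-144, U_aa(3)=336; U_bb(-4)=96, U_bb(-3)=-72, U_bb(0)=288.
Local minima occur where both diagonal entries positive: (-4, -4), (-4, 0), (3, -4), (3, 0). Count: 4.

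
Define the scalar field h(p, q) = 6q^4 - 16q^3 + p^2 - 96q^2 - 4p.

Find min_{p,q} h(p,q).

h(p,q) separates as A(p) + B(q), so its minimum is min A + min B.
A'(p) = 2p - 4 vanishes at p ∈ {2}; B'(q) = 24q(q - 4)(q + 2) vanishes at q ∈ {-2, 0, 4}.
Local minima of A (where A''>0): A(2)=-4. Local minima of B: B(-2)=-160, B(4)=-1024.
So the global minimum of h is A(2) + B(4) = -4 − 1024 = -1028, attained at (2, 4).

-1028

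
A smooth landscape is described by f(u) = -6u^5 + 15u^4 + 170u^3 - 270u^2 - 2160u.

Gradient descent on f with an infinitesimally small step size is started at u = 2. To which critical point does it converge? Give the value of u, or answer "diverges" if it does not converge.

f'(u) = -30(u - 4)(u - 3)(u + 2)(u + 3), so f'(2) = -1200.
Gradient descent moves in the -f' direction, i.e. u is increasing.
The nearest critical point in that direction is u = 3, where f'' = 900 > 0 (a local minimum). The iterate converges there.

3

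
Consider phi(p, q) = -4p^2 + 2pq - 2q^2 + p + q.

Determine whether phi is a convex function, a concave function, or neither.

concave

phi is quadratic, so its Hessian is the constant matrix H = [[-8, 2], [2, -4]].
det(H) = 28, tr(H) = -12.
det(H) > 0 and tr(H) < 0, so H is negative definite everywhere: concave.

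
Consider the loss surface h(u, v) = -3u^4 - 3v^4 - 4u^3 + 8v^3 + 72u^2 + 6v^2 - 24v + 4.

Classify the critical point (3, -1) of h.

The mixed partial ∂²h/∂u∂v is 0, so the Hessian at any point is diag(h_uu, h_vv) = diag(12(-3u^2 - 2u + 12), 12(-3v^2 + 4v + 1)).
At (3, -1): H = diag(-252, -72).
Both eigenvalues are negative, so H is negative definite: a local maximum.

local maximum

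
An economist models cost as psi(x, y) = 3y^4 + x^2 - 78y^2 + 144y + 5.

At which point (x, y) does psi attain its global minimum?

psi(x,y) separates as P(x) + Q(y) + 5, so its minimum is min P + min Q + 5.
P'(x) = 2x vanishes at x ∈ {0}; Q'(y) = 12(y - 3)(y - 1)(y + 4) vanishes at y ∈ {-4, 1, 3}.
Local minima of P (where P''>0): P(0)=0. Local minima of Q: Q(-4)=-1056, Q(3)=-27.
So the global minimum of psi is P(0) + Q(-4) + 5 = 0 − 1056 + 5 = -1051, attained at (0, -4).

(0, -4)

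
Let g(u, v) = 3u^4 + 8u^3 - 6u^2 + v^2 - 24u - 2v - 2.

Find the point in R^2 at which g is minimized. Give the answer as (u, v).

g(u,v) separates as P(u) + Q(v) − 2, so its minimum is min P + min Q − 2.
P'(u) = 12(u - 1)(u + 1)(u + 2) vanishes at u ∈ {-2, -1, 1}; Q'(v) = 2v - 2 vanishes at v ∈ {1}.
Local minima of P (where P''>0): P(-2)=8, P(1)=-19. Local minima of Q: Q(1)=-1.
So the global minimum of g is P(1) + Q(1) − 2 = -19 − 1 − 2 = -22, attained at (1, 1).

(1, 1)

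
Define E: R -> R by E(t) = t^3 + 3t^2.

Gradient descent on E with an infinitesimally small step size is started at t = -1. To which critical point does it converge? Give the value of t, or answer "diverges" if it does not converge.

0

E'(t) = 3t(t + 2), so E'(-1) = -3.
Gradient descent moves in the -E' direction, i.e. t is increasing.
The nearest critical point in that direction is t = 0, where E'' = 6 > 0 (a local minimum). The iterate converges there.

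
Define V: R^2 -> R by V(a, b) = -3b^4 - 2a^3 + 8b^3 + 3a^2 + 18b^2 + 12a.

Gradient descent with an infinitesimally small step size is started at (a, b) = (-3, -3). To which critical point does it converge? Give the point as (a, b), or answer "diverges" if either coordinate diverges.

diverges

V is separable, so gradient descent decouples: a follows -∂V/∂a, b follows -∂V/∂b.
∂V/∂a = -6(a - 2)(a + 1); at a=-3 this is -60, so a increases.
∂V/∂b = -12b(b - 3)(b + 1); at b=-3 this is 432, so b decreases.
The b-coordinate has no critical point in that direction and runs off to infinity.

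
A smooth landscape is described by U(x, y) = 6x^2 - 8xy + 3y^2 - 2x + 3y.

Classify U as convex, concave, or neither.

convex

U is quadratic, so its Hessian is the constant matrix H = [[12, -8], [-8, 6]].
det(H) = 8, tr(H) = 18.
det(H) > 0 and tr(H) > 0, so H is positive definite everywhere: convex.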